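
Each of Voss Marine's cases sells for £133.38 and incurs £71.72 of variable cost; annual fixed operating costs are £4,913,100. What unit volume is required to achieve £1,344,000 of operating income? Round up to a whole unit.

Contribution margin per unit = £133.38 − £71.72 = £61.66.
Units = (FC + target) / CM = (£4,913,100 + £1,344,000) / £61.66 = 101,477.46, so 101,478 cases.

101,478 cases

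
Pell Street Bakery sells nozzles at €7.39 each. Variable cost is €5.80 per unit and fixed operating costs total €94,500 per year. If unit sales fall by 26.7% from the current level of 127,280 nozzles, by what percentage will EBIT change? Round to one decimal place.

-50.1%

Total contribution margin = 127,280 × €1.59 = €202,375.20.
Operating income = contribution − fixed costs = €202,375.20 − €94,500 = €107,875.20.
Degree of operating leverage = €202,375.20 / €107,875.20 = 1.8760.
%ΔEBIT = DOL × %ΔSales = 1.8760 × -26.7% = -50.1%.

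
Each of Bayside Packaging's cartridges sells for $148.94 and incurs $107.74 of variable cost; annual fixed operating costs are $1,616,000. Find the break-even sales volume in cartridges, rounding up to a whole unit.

Unit CM = price − variable cost = $148.94 − $107.74 = $41.20.
Break-even volume = fixed costs ÷ CM per unit = $1,616,000 ÷ $41.20 = 39,223.30, so 39,224 cartridges.

39,224 cartridges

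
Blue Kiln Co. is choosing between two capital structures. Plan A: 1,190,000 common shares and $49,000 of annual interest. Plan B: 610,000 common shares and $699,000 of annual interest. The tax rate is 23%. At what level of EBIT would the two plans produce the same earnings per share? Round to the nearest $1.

At indifference, (EBIT − 49,000)(1 − t)/1,190,000 = (EBIT − 699,000)(1 − t)/610,000.
Cancelling (1 − t) and cross-multiplying: 610,000·(EBIT − 49,000) = 1,190,000·(EBIT − 699,000).
EBIT × (1,190,000 − 610,000) = 699,000 × 1,190,000 − 49,000 × 610,000 = 801,920,000,000, so EBIT = 801,920,000,000 ÷ 580,000 = 1,382,620.69.

$1,382,621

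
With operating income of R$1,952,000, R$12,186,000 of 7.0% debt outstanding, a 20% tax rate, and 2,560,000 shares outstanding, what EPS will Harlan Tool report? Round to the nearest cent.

R$0.34

Interest = R$853,020.00, so EBT = R$1,952,000 − R$853,020.00 = R$1,098,980.00.
After tax at 20%: net income = R$1,098,980.00 × 0.80 = R$879,184.00.
EPS = R$879,184.00 ÷ 2,560,000 = R$0.34.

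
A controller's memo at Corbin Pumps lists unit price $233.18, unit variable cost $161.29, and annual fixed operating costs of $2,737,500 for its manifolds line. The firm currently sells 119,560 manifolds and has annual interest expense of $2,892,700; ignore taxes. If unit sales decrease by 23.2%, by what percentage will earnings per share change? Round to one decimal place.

-67.3%

At 119,560 units, contribution = 119,560 × $71.89 = $8,595,168.40.
Subtracting fixed costs: EBIT = $8,595,168.40 − $2,737,500 = $5,857,668.40.
Interest = $2,892,700.00, so EBIT − I = $2,964,968.40.
Degree of combined leverage = contribution ÷ (EBIT − I) = $8,595,168.40 ÷ $2,964,968.40 = 2.8989.
EPS therefore changes by 2.8989 × (-23.2%) = -67.3%.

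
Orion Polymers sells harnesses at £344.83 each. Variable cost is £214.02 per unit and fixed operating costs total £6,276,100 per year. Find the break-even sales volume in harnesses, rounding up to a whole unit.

Unit CM = price − variable cost = £344.83 − £214.02 = £130.81.
Units to break even: £6,276,100 ÷ £130.81 = 47,978.75, rounded up to 47,979.

47,979 harnesses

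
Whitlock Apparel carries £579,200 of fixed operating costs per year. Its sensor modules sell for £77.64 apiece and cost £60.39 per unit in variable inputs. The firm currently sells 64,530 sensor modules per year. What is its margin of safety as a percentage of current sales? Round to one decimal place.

48.0%

Unit CM = price − variable cost = £77.64 − £60.39 = £17.25. Break-even units = £579,200 ÷ £17.25 = 33,576.81; break-even revenue = 33,576.81 × £77.64 = £2,606,903.65.
Actual sales revenue = 64,530 × £77.64 = £5,010,109.20.
Margin of safety = (£5,010,109.20 − £2,606,903.65) ÷ £5,010,109.20 = 48.0%.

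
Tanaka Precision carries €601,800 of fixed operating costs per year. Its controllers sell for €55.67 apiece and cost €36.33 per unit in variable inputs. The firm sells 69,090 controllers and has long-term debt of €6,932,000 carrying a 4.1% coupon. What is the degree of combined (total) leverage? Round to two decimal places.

2.97

Total contribution margin = 69,090 × €19.34 = €1,336,200.60.
Subtracting fixed costs: EBIT = €1,336,200.60 − €601,800 = €734,400.60. Interest = €284,212.00.
DOL = €1,336,200.60 ÷ €734,400.60 = 1.8194; DFL = €734,400.60 ÷ €450,188.60 = 1.6313.
DCL = DOL × DFL = 1.8194 × 1.6313 = 2.9680.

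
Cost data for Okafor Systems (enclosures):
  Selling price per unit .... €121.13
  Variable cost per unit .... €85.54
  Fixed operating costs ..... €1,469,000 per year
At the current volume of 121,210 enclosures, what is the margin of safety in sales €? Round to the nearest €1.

€9,682,449

Unit CM = price − variable cost = €121.13 − €85.54 = €35.59. Break-even units = €1,469,000 ÷ €35.59 = 41,275.64; break-even revenue = 41,275.64 × €121.13 = €4,999,718.18.
Actual sales revenue = 121,210 × €121.13 = €14,682,167.30.
Margin of safety = €14,682,167.30 − €4,999,718.18 = €9,682,449.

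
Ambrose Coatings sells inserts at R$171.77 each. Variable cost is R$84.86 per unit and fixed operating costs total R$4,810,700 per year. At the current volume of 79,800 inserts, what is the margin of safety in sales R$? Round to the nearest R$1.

Unit CM = price − variable cost = R$171.77 − R$84.86 = R$86.91. Break-even units = R$4,810,700 ÷ R$86.91 = 55,352.66; break-even revenue = 55,352.66 × R$171.77 = R$9,507,927.04.
Actual sales revenue = 79,800 × R$171.77 = R$13,707,246.00.
Margin of safety = R$13,707,246.00 − R$9,507,927.04 = R$4,199,319.

R$4,199,319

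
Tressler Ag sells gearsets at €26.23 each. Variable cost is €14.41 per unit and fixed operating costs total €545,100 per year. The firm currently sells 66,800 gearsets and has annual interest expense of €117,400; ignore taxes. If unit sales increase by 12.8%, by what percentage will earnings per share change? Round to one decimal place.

At 66,800 units, contribution = 66,800 × €11.82 = €789,576.00.
EBIT = €789,576.00 − €545,100 = €244,476.00.
Interest = €117,400.00, so EBIT − I = €127,076.00.
Degree of combined leverage = contribution ÷ (EBIT − I) = €789,576.00 ÷ €127,076.00 = 6.2134.
%ΔEPS = DCL × %ΔSales = 6.2134 × +12.8% = +79.5%.

+79.5%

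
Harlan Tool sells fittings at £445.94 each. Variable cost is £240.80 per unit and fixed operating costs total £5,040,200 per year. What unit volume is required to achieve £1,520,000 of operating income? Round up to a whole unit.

31,980 fittings

Each unit contributes £445.94 − £240.80 = £205.14.
Required volume = (fixed costs + target profit) ÷ CM = (£5,040,200 + £1,520,000) ÷ £205.14 = 31,979.14, so 31,980 fittings.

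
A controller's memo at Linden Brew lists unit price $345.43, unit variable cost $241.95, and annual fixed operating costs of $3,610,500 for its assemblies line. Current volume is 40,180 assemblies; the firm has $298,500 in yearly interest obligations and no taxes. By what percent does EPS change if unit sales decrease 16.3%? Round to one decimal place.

Contribution at this volume is 40,180 × $103.48 = $4,157,826.40.
Subtracting fixed costs: EBIT = $4,157,826.40 − $3,610,500 = $547,326.40.
After interest of $298,500.00, pre-tax earnings = $248,826.40.
DCL = total CM / (EBIT − I) = $4,157,826.40 / $248,826.40 = 16.7097.
%ΔEPS = DCL × %ΔSales = 16.7097 × -16.3% = -272.4%.

-272.4%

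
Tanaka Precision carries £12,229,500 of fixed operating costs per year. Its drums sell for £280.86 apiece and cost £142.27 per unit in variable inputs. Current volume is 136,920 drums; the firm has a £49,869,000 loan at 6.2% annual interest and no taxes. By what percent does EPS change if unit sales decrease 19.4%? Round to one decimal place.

At 136,920 units, contribution = 136,920 × £138.59 = £18,975,742.80.
Operating income = contribution − fixed costs = £18,975,742.80 − £12,229,500 = £6,746,242.80.
Interest = £3,091,878.00, so EBIT − I = £3,654,364.80.
DCL = total CM / (EBIT − I) = £18,975,742.80 / £3,654,364.80 = 5.1926.
%ΔEPS = DCL × %ΔSales = 5.1926 × -19.4% = -100.7%.

-100.7%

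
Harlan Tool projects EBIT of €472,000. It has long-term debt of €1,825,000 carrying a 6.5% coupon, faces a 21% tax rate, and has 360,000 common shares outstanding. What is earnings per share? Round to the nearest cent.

€0.78

Pre-tax income = €472,000 − €118,625.00 = €353,375.00.
Net income = €353,375.00 × (1 − 0.21) = €279,166.25.
EPS = €279,166.25 ÷ 360,000 = €0.78.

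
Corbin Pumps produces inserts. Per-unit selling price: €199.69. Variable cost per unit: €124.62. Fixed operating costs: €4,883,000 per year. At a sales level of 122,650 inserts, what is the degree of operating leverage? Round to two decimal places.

Contribution at this volume is 122,650 × €75.07 = €9,207,335.50.
Subtracting fixed costs: EBIT = €9,207,335.50 − €4,883,000 = €4,324,335.50.
DOL = contribution ÷ EBIT = €9,207,335.50 ÷ €4,324,335.50 = 2.1292.

2.13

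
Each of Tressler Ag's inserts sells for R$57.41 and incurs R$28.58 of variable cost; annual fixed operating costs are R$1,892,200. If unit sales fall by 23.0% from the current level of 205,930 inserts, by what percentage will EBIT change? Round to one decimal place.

-33.8%

At 205,930 units, contribution = 205,930 × R$28.83 = R$5,936,961.90.
Subtracting fixed costs: EBIT = R$5,936,961.90 − R$1,892,200 = R$4,044,761.90.
Degree of operating leverage = R$5,936,961.90 / R$4,044,761.90 = 1.4678.
%ΔEBIT = DOL × %ΔSales = 1.4678 × -23.0% = -33.8%.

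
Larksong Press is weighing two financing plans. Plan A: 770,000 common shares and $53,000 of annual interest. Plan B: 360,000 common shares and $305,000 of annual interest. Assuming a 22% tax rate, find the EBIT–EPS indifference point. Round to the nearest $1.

$526,268

Set EPS_A = EPS_B: (EBIT − $53,000)(1 − 0.22) ÷ 770,000 = (EBIT − $305,000)(1 − 0.22) ÷ 360,000.
The (1 − t) factor cancels: (EBIT − 53,000) × 360,000 = (EBIT − 305,000) × 770,000.
EBIT × (770,000 − 360,000) = 305,000 × 770,000 − 53,000 × 360,000 = 215,770,000,000, so EBIT = 215,770,000,000 ÷ 410,000 = 526,268.29.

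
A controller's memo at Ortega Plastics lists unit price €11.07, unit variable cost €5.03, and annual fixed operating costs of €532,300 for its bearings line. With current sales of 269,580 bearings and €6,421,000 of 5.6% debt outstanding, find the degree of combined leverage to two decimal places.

2.21

Contribution at this volume is 269,580 × €6.04 = €1,628,263.20.
EBIT = €1,628,263.20 − €532,300 = €1,095,963.20. Interest = €359,576.00, so EBIT − I = €736,387.20.
Degree of total leverage = total CM / (EBIT − interest) = €1,628,263.20 / €736,387.20 = 2.2112.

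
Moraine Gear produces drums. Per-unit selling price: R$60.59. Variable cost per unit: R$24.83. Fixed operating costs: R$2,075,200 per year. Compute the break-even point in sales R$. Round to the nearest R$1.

Contribution margin per unit = R$60.59 − R$24.83 = R$35.76, a CM ratio of R$35.76 ÷ R$60.59 = 0.5902.
Break-even sales = FC ÷ CM ratio = R$2,075,200 × R$60.59 / R$35.76 = R$3,516,118.

R$3,516,118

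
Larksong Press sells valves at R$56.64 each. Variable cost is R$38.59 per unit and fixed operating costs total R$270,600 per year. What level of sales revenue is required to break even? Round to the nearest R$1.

R$849,129

Contribution margin per unit = R$56.64 − R$38.59 = R$18.05, a CM ratio of R$18.05 ÷ R$56.64 = 0.3187.
Break-even sales = FC ÷ CM ratio = R$270,600 × R$56.64 / R$18.05 = R$849,129.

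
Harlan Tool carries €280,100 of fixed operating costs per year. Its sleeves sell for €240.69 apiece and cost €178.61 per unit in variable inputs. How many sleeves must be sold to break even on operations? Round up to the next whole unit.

4,512 sleeves

Unit CM = price − variable cost = €240.69 − €178.61 = €62.08.
Units to break even: €280,100 ÷ €62.08 = 4,511.92, rounded up to 4,512.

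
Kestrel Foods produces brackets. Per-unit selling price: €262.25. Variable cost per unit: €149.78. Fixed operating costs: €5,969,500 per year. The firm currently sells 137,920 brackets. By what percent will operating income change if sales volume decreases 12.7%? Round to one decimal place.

Total contribution margin = 137,920 × €112.47 = €15,511,862.40.
Operating income = contribution − fixed costs = €15,511,862.40 − €5,969,500 = €9,542,362.40.
Degree of operating leverage = €15,511,862.40 / €9,542,362.40 = 1.6256.
%ΔEBIT = DOL × %ΔSales = 1.6256 × -12.7% = -20.6%.

-20.6%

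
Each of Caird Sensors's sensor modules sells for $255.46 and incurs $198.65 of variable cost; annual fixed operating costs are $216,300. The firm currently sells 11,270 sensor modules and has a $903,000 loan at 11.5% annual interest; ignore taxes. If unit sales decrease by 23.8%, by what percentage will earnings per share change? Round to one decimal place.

-47.6%

Contribution at this volume is 11,270 × $56.81 = $640,248.70.
Operating income = contribution − fixed costs = $640,248.70 − $216,300 = $423,948.70.
Interest = $103,845.00, so EBIT − I = $320,103.70.
DCL = total CM / (EBIT − I) = $640,248.70 / $320,103.70 = 2.0001.
%ΔEPS = DCL × %ΔSales = 2.0001 × -23.8% = -47.6%.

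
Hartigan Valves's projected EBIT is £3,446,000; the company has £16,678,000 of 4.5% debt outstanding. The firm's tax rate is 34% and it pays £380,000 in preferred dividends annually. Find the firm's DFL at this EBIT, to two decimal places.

Annual interest charges come to £750,510.00.
Pre-tax preferred-dividend burden = £380,000 ÷ (1 − 0.34) = £575,757.58.
DFL = EBIT ÷ [EBIT − I − D_p/(1−t)] = £3,446,000 ÷ [£3,446,000 − £750,510.00 − £575,757.58] = £3,446,000 ÷ £2,119,732.42 = 1.6257.

1.63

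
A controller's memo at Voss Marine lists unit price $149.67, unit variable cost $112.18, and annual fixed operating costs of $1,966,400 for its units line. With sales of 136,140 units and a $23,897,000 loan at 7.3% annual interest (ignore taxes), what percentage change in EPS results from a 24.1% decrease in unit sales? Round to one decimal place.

At 136,140 units, contribution = 136,140 × $37.49 = $5,103,888.60.
EBIT = $5,103,888.60 − $1,966,400 = $3,137,488.60.
Interest = $1,744,481.00, so EBIT − I = $1,393,007.60.
DCL = total CM / (EBIT − I) = $5,103,888.60 / $1,393,007.60 = 3.6639.
%ΔEPS = DCL × %ΔSales = 3.6639 × -24.1% = -88.3%.

-88.3%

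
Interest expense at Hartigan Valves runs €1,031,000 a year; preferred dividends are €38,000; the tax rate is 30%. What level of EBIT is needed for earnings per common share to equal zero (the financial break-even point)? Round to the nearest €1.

€1,085,286

Preferred dividends are paid after tax, so their pre-tax equivalent is €38,000 ÷ (1 − 0.30) = €54,285.71.
EPS = 0 when EBIT covers interest plus the pre-tax preferred burden: €1,031,000 + €54,285.71 = €1,085,285.71.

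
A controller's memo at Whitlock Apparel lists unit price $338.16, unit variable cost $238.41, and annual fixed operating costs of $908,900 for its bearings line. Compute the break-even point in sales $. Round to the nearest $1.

CM per unit = $338.16 − $238.41 = $99.75; CM ratio = $99.75 / $338.16 = 0.2950.
Break-even revenue = fixed costs × price ÷ CM = $908,900 × $338.16 ÷ $99.75 = $3,081,239.

$3,081,239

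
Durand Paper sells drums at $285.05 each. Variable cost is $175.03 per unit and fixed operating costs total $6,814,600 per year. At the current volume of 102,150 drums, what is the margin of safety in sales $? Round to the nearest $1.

Contribution margin per unit = $285.05 − $175.03 = $110.02. Break-even units = $6,814,600 ÷ $110.02 = 61,939.65; break-even revenue = 61,939.65 × $285.05 = $17,655,896.47.
Current sales = 102,150 × $285.05 = $29,117,857.50.
Margin of safety = $29,117,857.50 − $17,655,896.47 = $11,461,961.

$11,461,961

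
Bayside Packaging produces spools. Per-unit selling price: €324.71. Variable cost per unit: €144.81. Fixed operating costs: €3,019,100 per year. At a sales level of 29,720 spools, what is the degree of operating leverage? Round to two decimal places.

2.30

Contribution at this volume is 29,720 × €179.90 = €5,346,628.00.
Operating income = contribution − fixed costs = €5,346,628.00 − €3,019,100 = €2,327,528.00.
Degree of operating leverage = €5,346,628.00 / €2,327,528.00 = 2.2971.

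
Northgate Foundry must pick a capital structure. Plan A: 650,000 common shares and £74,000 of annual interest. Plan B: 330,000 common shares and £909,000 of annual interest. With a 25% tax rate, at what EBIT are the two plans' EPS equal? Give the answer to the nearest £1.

At indifference, (EBIT − 74,000)(1 − t)/650,000 = (EBIT − 909,000)(1 − t)/330,000.
Cancelling (1 − t) and cross-multiplying: 330,000·(EBIT − 74,000) = 650,000·(EBIT − 909,000).
EBIT × (650,000 − 330,000) = 909,000 × 650,000 − 74,000 × 330,000 = 566,430,000,000, so EBIT = 566,430,000,000 ÷ 320,000 = 1,770,093.75.

£1,770,094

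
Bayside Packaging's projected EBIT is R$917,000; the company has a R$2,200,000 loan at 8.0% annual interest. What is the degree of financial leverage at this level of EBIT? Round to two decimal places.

1.24

Annual interest charges come to R$176,000.00.
Degree of financial leverage = EBIT / (EBIT − interest) = R$917,000 / R$741,000.00 = 1.2375.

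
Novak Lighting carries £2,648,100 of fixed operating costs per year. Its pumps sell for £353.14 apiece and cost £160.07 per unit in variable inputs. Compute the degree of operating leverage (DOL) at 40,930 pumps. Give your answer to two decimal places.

At 40,930 units, contribution = 40,930 × £193.07 = £7,902,355.10.
EBIT = £7,902,355.10 − £2,648,100 = £5,254,255.10.
Degree of operating leverage = £7,902,355.10 / £5,254,255.10 = 1.5040.

1.50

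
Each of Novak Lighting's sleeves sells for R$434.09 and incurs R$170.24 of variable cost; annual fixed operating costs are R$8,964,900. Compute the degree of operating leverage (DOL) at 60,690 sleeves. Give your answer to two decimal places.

Total contribution margin = 60,690 × R$263.85 = R$16,013,056.50.
Subtracting fixed costs: EBIT = R$16,013,056.50 − R$8,964,900 = R$7,048,156.50.
Degree of operating leverage = R$16,013,056.50 / R$7,048,156.50 = 2.2719.

2.27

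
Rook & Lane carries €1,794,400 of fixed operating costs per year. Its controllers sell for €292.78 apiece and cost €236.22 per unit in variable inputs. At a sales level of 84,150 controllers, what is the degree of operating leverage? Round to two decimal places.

1.61

Total contribution margin = 84,150 × €56.56 = €4,759,524.00.
Subtracting fixed costs: EBIT = €4,759,524.00 − €1,794,400 = €2,965,124.00.
DOL = contribution ÷ EBIT = €4,759,524.00 ÷ €2,965,124.00 = 1.6052.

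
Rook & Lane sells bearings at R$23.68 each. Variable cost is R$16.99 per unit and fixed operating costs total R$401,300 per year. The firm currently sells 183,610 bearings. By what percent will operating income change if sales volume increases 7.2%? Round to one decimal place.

+10.7%

Contribution at this volume is 183,610 × R$6.69 = R$1,228,350.90.
EBIT = R$1,228,350.90 − R$401,300 = R$827,050.90.
Degree of operating leverage = R$1,228,350.90 / R$827,050.90 = 1.4852.
So EBIT moves 1.4852 × (+7.2%) = +10.7%.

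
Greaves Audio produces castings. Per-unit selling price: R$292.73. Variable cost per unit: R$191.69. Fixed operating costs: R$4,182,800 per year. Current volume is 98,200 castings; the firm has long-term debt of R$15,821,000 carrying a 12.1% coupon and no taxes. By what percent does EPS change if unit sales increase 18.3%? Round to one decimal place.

+47.5%

Contribution at this volume is 98,200 × R$101.04 = R$9,922,128.00.
EBIT = R$9,922,128.00 − R$4,182,800 = R$5,739,328.00.
After interest of R$1,914,341.00, pre-tax earnings = R$3,824,987.00.
DCL = total CM / (EBIT − I) = R$9,922,128.00 / R$3,824,987.00 = 2.5940.
EPS therefore changes by 2.5940 × (+18.3%) = +47.5%.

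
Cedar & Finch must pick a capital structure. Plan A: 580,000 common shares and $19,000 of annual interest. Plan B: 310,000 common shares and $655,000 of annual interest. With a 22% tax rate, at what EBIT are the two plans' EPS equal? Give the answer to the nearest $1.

$1,385,222

Set EPS_A = EPS_B: (EBIT − $19,000)(1 − 0.22) ÷ 580,000 = (EBIT − $655,000)(1 − 0.22) ÷ 310,000.
The (1 − t) factor cancels: (EBIT − 19,000) × 310,000 = (EBIT − 655,000) × 580,000.
EBIT × (580,000 − 310,000) = 655,000 × 580,000 − 19,000 × 310,000 = 374,010,000,000, so EBIT = 374,010,000,000 ÷ 270,000 = 1,385,222.22.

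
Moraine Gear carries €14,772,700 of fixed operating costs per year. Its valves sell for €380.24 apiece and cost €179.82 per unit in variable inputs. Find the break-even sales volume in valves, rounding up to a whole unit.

73,709 valves

Contribution margin per unit = €380.24 − €179.82 = €200.42.
Units to break even: €14,772,700 ÷ €200.42 = 73,708.71, rounded up to 73,709.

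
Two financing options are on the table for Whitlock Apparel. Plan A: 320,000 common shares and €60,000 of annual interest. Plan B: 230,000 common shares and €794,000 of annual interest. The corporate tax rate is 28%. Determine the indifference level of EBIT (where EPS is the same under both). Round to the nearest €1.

Set EPS_A = EPS_B: (EBIT − €60,000)(1 − 0.28) ÷ 320,000 = (EBIT − €794,000)(1 − 0.28) ÷ 230,000.
The (1 − t) factor cancels: (EBIT − 60,000) × 230,000 = (EBIT − 794,000) × 320,000.
Solving, EBIT = (794,000·320,000 − 60,000·230,000) / (320,000 − 230,000) = 240,280,000,000 / 90,000 = 2,669,777.78.

€2,669,778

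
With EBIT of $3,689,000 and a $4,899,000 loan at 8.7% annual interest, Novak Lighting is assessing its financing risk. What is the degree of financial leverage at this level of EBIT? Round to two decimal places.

1.13

Annual interest charges come to $426,213.00.
DFL = EBIT ÷ (EBIT − I) = $3,689,000 ÷ ($3,689,000 − $426,213.00) = $3,689,000 ÷ $3,262,787.00 = 1.1306.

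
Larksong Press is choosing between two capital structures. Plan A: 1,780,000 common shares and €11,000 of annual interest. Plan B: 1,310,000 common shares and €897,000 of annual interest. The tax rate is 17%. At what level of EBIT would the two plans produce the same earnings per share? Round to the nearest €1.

€3,366,489

Set EPS_A = EPS_B: (EBIT − €11,000)(1 − 0.17) ÷ 1,780,000 = (EBIT − €897,000)(1 − 0.17) ÷ 1,310,000.
The (1 − t) factor cancels: (EBIT − 11,000) × 1,310,000 = (EBIT − 897,000) × 1,780,000.
Solving, EBIT = (897,000·1,780,000 − 11,000·1,310,000) / (1,780,000 − 1,310,000) = 1,582,250,000,000 / 470,000 = 3,366,489.36.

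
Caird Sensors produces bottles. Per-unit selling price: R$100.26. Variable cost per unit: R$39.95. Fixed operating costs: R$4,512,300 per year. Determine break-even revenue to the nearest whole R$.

CM per unit = R$100.26 − R$39.95 = R$60.31; CM ratio = R$60.31 / R$100.26 = 0.6015.
Break-even sales = FC ÷ CM ratio = R$4,512,300 × R$100.26 / R$60.31 = R$7,501,297.

R$7,501,297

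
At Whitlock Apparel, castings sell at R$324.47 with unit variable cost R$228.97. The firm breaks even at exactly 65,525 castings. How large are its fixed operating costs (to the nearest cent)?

Each unit contributes R$324.47 − R$228.97 = R$95.50.
Since BE = FC / CM, FC = 65,525 × R$95.50 = R$6,257,637.50.

R$6,257,637.50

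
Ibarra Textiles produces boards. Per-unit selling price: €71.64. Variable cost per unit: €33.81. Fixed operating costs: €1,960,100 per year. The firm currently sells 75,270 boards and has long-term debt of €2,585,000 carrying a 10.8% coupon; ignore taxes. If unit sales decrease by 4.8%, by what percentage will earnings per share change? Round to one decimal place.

-22.5%

At 75,270 units, contribution = 75,270 × €37.83 = €2,847,464.10.
Subtracting fixed costs: EBIT = €2,847,464.10 − €1,960,100 = €887,364.10.
After interest of €279,180.00, pre-tax earnings = €608,184.10.
Degree of combined leverage = contribution ÷ (EBIT − I) = €2,847,464.10 ÷ €608,184.10 = 4.6819.
%ΔEPS = DCL × %ΔSales = 4.6819 × -4.8% = -22.5%.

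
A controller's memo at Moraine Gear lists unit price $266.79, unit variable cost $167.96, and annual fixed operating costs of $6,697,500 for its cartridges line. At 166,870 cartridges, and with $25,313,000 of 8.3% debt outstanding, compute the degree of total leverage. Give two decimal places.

2.14

Contribution at this volume is 166,870 × $98.83 = $16,491,762.10.
EBIT = $16,491,762.10 − $6,697,500 = $9,794,262.10. Interest = $2,100,979.00, so EBIT − I = $7,693,283.10.
Degree of total leverage = total CM / (EBIT − interest) = $16,491,762.10 / $7,693,283.10 = 2.1437.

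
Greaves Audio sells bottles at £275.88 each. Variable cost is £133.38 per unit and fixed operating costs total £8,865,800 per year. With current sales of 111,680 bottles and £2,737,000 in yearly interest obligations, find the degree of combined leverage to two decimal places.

3.69

Total contribution margin = 111,680 × £142.50 = £15,914,400.00.
EBIT = £15,914,400.00 − £8,865,800 = £7,048,600.00. Interest = £2,737,000.00, so EBIT − I = £4,311,600.00.
DCL = contribution ÷ (EBIT − I) = £15,914,400.00 ÷ £4,311,600.00 = 3.6911.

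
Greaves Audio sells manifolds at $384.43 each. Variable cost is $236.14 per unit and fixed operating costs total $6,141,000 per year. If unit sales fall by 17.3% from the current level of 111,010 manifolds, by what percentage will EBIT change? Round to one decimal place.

-27.6%

Contribution at this volume is 111,010 × $148.29 = $16,461,672.90.
Operating income = contribution − fixed costs = $16,461,672.90 − $6,141,000 = $10,320,672.90.
Degree of operating leverage = $16,461,672.90 / $10,320,672.90 = 1.5950.
Operating income changes by 1.5950 × -17.3% = -27.6%.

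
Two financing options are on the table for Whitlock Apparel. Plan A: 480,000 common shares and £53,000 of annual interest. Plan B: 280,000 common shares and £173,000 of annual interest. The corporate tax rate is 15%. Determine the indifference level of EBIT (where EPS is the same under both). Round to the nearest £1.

Set EPS_A = EPS_B: (EBIT − £53,000)(1 − 0.15) ÷ 480,000 = (EBIT − £173,000)(1 − 0.15) ÷ 280,000.
The (1 − t) factor cancels: (EBIT − 53,000) × 280,000 = (EBIT − 173,000) × 480,000.
EBIT × (480,000 − 280,000) = 173,000 × 480,000 − 53,000 × 280,000 = 68,200,000,000, so EBIT = 68,200,000,000 ÷ 200,000 = 341,000.00.

£341,000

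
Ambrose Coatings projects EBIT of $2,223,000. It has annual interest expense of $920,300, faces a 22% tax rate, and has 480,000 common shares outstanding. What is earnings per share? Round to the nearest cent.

Interest = $920,300.00, so EBT = $2,223,000 − $920,300.00 = $1,302,700.00.
Net income = $1,302,700.00 × (1 − 0.22) = $1,016,106.00.
Per share: $1,016,106.00 / 480,000 shares = $2.12.

$2.12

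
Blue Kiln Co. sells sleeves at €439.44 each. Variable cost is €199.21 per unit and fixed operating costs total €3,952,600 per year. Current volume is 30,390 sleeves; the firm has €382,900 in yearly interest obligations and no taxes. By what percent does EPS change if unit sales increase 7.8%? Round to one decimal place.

At 30,390 units, contribution = 30,390 × €240.23 = €7,300,589.70.
EBIT = €7,300,589.70 − €3,952,600 = €3,347,989.70.
Interest = €382,900.00, so EBIT − I = €2,965,089.70.
Degree of combined leverage = contribution ÷ (EBIT − I) = €7,300,589.70 ÷ €2,965,089.70 = 2.4622.
EPS therefore changes by 2.4622 × (+7.8%) = +19.2%.

+19.2%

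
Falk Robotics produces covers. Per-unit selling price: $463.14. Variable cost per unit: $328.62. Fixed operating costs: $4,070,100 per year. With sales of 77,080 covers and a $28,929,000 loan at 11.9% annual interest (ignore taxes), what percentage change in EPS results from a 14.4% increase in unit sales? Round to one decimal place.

Contribution at this volume is 77,080 × $134.52 = $10,368,801.60.
Operating income = contribution − fixed costs = $10,368,801.60 − $4,070,100 = $6,298,701.60.
Interest = $3,442,551.00, so EBIT − I = $2,856,150.60.
Degree of combined leverage = contribution ÷ (EBIT − I) = $10,368,801.60 ÷ $2,856,150.60 = 3.6303.
EPS therefore changes by 3.6303 × (+14.4%) = +52.3%.

+52.3%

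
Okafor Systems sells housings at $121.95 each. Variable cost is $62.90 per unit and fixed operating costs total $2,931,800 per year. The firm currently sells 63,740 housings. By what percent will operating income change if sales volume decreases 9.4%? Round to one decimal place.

-42.5%

At 63,740 units, contribution = 63,740 × $59.05 = $3,763,847.00.
EBIT = $3,763,847.00 − $2,931,800 = $832,047.00.
Degree of operating leverage = $3,763,847.00 / $832,047.00 = 4.5236.
%ΔEBIT = DOL × %ΔSales = 4.5236 × -9.4% = -42.5%.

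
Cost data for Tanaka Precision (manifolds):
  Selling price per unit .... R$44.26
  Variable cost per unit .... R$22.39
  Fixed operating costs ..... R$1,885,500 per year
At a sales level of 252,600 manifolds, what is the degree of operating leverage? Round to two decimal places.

1.52

Contribution at this volume is 252,600 × R$21.87 = R$5,524,362.00.
EBIT = R$5,524,362.00 − R$1,885,500 = R$3,638,862.00.
DOL = contribution ÷ EBIT = R$5,524,362.00 ÷ R$3,638,862.00 = 1.5182.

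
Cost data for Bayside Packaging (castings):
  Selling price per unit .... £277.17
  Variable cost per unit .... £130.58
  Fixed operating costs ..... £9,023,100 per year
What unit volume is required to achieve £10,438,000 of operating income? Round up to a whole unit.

Contribution margin per unit = £277.17 − £130.58 = £146.59.
Units = (FC + target) / CM = (£9,023,100 + £10,438,000) / £146.59 = 132,758.71, so 132,759 castings.

132,759 castings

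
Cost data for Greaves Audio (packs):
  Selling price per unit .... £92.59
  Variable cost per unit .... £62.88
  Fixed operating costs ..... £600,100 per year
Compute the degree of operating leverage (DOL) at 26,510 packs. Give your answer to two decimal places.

4.20

Contribution at this volume is 26,510 × £29.71 = £787,612.10.
Operating income = contribution − fixed costs = £787,612.10 − £600,100 = £187,512.10.
Degree of operating leverage = £787,612.10 / £187,512.10 = 4.2003.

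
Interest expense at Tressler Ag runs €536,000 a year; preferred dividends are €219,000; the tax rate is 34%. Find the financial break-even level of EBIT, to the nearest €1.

Grossing the preferred dividend up to pre-tax terms: €219,000 / (1 − 0.34) = €331,818.18.
EPS = 0 when EBIT covers interest plus the pre-tax preferred burden: €536,000 + €331,818.18 = €867,818.18.

€867,818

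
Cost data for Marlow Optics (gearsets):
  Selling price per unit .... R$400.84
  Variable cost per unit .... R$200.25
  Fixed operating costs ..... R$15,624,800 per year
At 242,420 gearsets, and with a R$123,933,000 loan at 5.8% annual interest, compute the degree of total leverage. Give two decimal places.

1.88

At 242,420 units, contribution = 242,420 × R$200.59 = R$48,627,027.80.
EBIT = R$48,627,027.80 − R$15,624,800 = R$33,002,227.80. Interest = R$7,188,114.00.
DOL = R$48,627,027.80 ÷ R$33,002,227.80 = 1.4734; DFL = R$33,002,227.80 ÷ R$25,814,113.80 = 1.2785.
Combined leverage = 1.4734 × 1.2785 = 1.8837.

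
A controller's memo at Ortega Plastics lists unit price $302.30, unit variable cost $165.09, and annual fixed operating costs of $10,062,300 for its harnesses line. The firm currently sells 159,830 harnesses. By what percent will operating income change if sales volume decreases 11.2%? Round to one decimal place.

Total contribution margin = 159,830 × $137.21 = $21,930,274.30.
EBIT = $21,930,274.30 − $10,062,300 = $11,867,974.30.
So DOL = total CM / EBIT = $21,930,274.30 / $11,867,974.30 = 1.8479.
Operating income changes by 1.8479 × -11.2% = -20.7%.

-20.7%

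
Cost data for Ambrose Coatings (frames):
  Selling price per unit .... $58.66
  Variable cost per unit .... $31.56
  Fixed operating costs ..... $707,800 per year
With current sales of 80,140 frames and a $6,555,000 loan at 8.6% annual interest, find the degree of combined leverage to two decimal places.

2.41

Contribution at this volume is 80,140 × $27.10 = $2,171,794.00.
Operating income = contribution − fixed costs = $2,171,794.00 − $707,800 = $1,463,994.00. Interest = $563,730.00, so EBIT − I = $900,264.00.
DCL = contribution ÷ (EBIT − I) = $2,171,794.00 ÷ $900,264.00 = 2.4124.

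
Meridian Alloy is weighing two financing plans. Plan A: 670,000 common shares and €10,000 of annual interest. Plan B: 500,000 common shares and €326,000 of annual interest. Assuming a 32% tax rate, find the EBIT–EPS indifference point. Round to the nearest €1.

€1,255,412

Set EPS_A = EPS_B: (EBIT − €10,000)(1 − 0.32) ÷ 670,000 = (EBIT − €326,000)(1 − 0.32) ÷ 500,000.
Cancelling (1 − t) and cross-multiplying: 500,000·(EBIT − 10,000) = 670,000·(EBIT − 326,000).
EBIT × (670,000 − 500,000) = 326,000 × 670,000 − 10,000 × 500,000 = 213,420,000,000, so EBIT = 213,420,000,000 ÷ 170,000 = 1,255,411.76.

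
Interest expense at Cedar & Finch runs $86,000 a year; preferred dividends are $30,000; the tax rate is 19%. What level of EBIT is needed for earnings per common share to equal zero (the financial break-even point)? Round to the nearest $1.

$123,037

Preferred dividends are paid after tax, so their pre-tax equivalent is $30,000 ÷ (1 − 0.19) = $37,037.04.
EPS = 0 when EBIT covers interest plus the pre-tax preferred burden: $86,000 + $37,037.04 = $123,037.04.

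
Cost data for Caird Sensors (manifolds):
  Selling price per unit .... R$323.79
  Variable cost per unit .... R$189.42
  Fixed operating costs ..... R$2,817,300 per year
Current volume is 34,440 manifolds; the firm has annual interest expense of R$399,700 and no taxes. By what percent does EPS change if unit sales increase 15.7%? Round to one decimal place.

+51.5%

At 34,440 units, contribution = 34,440 × R$134.37 = R$4,627,702.80.
Subtracting fixed costs: EBIT = R$4,627,702.80 − R$2,817,300 = R$1,810,402.80.
After interest of R$399,700.00, pre-tax earnings = R$1,410,702.80.
Degree of combined leverage = contribution ÷ (EBIT − I) = R$4,627,702.80 ÷ R$1,410,702.80 = 3.2804.
EPS therefore changes by 3.2804 × (+15.7%) = +51.5%.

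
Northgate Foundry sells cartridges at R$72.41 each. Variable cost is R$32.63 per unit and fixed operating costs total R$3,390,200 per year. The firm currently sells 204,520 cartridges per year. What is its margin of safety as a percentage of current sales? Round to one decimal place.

Contribution margin per unit = R$72.41 − R$32.63 = R$39.78. Break-even units = R$3,390,200 ÷ R$39.78 = 85,223.73; break-even revenue = 85,223.73 × R$72.41 = R$6,171,050.33.
Current sales = 204,520 × R$72.41 = R$14,809,293.20.
Margin of safety = (R$14,809,293.20 − R$6,171,050.33) ÷ R$14,809,293.20 = 58.3%.

58.3%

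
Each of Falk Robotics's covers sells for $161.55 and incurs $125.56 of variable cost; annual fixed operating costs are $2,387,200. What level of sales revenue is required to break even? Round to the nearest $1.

$10,715,537

Contribution margin per unit = $161.55 − $125.56 = $35.99, a CM ratio of $35.99 ÷ $161.55 = 0.2228.
Break-even sales = FC ÷ CM ratio = $2,387,200 × $161.55 / $35.99 = $10,715,537.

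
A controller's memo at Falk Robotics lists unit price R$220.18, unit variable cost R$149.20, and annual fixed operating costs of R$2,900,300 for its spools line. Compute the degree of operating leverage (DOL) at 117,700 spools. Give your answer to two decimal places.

1.53

At 117,700 units, contribution = 117,700 × R$70.98 = R$8,354,346.00.
EBIT = R$8,354,346.00 − R$2,900,300 = R$5,454,046.00.
DOL = contribution ÷ EBIT = R$8,354,346.00 ÷ R$5,454,046.00 = 1.5318.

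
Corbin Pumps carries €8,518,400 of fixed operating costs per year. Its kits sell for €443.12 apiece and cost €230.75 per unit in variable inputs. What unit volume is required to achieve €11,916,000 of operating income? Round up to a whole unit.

96,221 kits

Unit CM = price − variable cost = €443.12 − €230.75 = €212.37.
Required volume = (fixed costs + target profit) ÷ CM = (€8,518,400 + €11,916,000) ÷ €212.37 = 96,220.75, so 96,221 kits.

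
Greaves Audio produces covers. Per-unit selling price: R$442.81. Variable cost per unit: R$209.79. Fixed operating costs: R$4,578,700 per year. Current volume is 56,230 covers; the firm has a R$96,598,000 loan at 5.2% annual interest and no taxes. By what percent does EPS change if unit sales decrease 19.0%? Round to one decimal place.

-71.1%

Total contribution margin = 56,230 × R$233.02 = R$13,102,714.60.
Operating income = contribution − fixed costs = R$13,102,714.60 − R$4,578,700 = R$8,524,014.60.
After interest of R$5,023,096.00, pre-tax earnings = R$3,500,918.60.
Degree of combined leverage = contribution ÷ (EBIT − I) = R$13,102,714.60 ÷ R$3,500,918.60 = 3.7427.
%ΔEPS = DCL × %ΔSales = 3.7427 × -19.0% = -71.1%.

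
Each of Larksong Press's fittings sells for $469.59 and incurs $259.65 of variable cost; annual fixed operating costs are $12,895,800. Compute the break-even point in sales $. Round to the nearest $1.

$28,845,093

Contribution margin per unit = $469.59 − $259.65 = $209.94, a CM ratio of $209.94 ÷ $469.59 = 0.4471.
Break-even sales = FC ÷ CM ratio = $12,895,800 × $469.59 / $209.94 = $28,845,093.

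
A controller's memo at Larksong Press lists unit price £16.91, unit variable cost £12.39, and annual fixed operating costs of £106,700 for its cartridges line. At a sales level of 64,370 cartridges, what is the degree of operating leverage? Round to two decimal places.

1.58

Contribution at this volume is 64,370 × £4.52 = £290,952.40.
Operating income = contribution − fixed costs = £290,952.40 − £106,700 = £184,252.40.
DOL = contribution ÷ EBIT = £290,952.40 ÷ £184,252.40 = 1.5791.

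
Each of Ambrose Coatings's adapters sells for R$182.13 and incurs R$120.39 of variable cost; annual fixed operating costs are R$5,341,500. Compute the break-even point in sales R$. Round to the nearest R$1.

Contribution margin per unit = R$182.13 − R$120.39 = R$61.74, a CM ratio of R$61.74 ÷ R$182.13 = 0.3390.
Break-even sales = FC ÷ CM ratio = R$5,341,500 × R$182.13 / R$61.74 = R$15,757,165.

R$15,757,165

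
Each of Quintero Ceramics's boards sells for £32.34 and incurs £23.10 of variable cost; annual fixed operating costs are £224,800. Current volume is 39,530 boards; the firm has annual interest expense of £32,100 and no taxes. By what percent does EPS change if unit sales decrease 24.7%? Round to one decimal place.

-83.3%

Contribution at this volume is 39,530 × £9.24 = £365,257.20.
Subtracting fixed costs: EBIT = £365,257.20 − £224,800 = £140,457.20.
After interest of £32,100.00, pre-tax earnings = £108,357.20.
DCL = total CM / (EBIT − I) = £365,257.20 / £108,357.20 = 3.3709.
%ΔEPS = DCL × %ΔSales = 3.3709 × -24.7% = -83.3%.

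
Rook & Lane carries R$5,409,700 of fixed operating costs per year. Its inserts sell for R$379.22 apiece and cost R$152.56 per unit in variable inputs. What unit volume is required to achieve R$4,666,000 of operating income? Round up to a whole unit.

Contribution margin per unit = R$379.22 − R$152.56 = R$226.66.
Need Q such that Q × R$226.66 − R$5,409,700 = R$4,666,000, i.e. Q = R$10,075,700 / R$226.66 = 44,452.93 → 44,453.

44,453 inserts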